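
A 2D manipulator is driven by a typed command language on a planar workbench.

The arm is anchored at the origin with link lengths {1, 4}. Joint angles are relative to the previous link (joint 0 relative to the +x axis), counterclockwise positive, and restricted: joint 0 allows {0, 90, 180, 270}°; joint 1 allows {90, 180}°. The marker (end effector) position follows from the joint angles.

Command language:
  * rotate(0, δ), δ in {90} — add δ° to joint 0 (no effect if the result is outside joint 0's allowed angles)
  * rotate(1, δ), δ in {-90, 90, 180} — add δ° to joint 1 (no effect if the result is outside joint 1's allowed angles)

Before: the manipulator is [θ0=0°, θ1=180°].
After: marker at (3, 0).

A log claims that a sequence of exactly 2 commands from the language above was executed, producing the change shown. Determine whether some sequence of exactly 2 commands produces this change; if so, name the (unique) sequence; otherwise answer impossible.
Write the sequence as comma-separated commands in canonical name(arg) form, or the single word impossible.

rotate(0, 90), rotate(0, 90)

begin: [θ0=0°, θ1=180°]
1. rotate(0, 90) → [θ0=90°, θ1=180°]
2. rotate(0, 90) → [θ0=180°, θ1=180°]
no rival 2-sequence matches.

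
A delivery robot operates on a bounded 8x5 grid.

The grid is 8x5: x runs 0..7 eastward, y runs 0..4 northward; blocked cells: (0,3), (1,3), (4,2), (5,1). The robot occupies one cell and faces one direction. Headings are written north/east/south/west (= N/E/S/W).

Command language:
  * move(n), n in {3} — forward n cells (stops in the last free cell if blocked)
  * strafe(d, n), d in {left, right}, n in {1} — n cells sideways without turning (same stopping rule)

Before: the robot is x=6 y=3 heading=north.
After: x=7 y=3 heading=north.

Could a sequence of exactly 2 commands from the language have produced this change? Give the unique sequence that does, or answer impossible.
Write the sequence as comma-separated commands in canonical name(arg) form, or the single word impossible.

key: the second strafe(right, 1) runs into the grid edge before its full distance
from: x=6 y=3 heading=north
step 1 (strafe(right, 1)): x=7 y=3 heading=north
step 2 (strafe(right, 1)): x=7 y=3 heading=north
all 9 alternatives checked — unique.

strafe(right, 1), strafe(right, 1)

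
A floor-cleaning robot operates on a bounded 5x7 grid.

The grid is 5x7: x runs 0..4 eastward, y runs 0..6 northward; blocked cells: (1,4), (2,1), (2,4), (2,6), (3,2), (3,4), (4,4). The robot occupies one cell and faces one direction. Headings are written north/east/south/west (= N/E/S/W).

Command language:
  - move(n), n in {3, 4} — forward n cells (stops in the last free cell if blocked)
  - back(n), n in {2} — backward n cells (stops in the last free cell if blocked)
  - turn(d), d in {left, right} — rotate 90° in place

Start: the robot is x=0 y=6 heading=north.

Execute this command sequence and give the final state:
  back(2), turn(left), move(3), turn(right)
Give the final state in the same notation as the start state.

start: x=0 y=6 heading=north
t=1 back(2) ⇒ x=0 y=4 heading=north
t=2 turn(left) ⇒ x=0 y=4 heading=west
t=3 move(3) ⇒ x=0 y=4 heading=west
t=4 turn(right) ⇒ x=0 y=4 heading=north

x=0 y=4 heading=north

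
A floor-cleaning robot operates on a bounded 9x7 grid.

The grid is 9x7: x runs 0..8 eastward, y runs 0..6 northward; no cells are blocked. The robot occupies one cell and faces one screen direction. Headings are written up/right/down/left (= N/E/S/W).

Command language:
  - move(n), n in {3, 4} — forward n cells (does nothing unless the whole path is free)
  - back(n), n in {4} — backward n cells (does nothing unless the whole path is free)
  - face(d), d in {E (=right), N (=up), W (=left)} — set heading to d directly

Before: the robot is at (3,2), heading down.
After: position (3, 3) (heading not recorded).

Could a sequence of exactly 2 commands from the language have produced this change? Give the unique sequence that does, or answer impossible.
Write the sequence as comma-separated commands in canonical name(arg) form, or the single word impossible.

key: order matters: swapping back(4) and move(3) lands elsewhere
start: at (3,2), heading down
[1] after back(4): at (3,6), heading down
[2] after move(3): at (3,3), heading down
no other 2-command option fits: unique.

back(4), move(3)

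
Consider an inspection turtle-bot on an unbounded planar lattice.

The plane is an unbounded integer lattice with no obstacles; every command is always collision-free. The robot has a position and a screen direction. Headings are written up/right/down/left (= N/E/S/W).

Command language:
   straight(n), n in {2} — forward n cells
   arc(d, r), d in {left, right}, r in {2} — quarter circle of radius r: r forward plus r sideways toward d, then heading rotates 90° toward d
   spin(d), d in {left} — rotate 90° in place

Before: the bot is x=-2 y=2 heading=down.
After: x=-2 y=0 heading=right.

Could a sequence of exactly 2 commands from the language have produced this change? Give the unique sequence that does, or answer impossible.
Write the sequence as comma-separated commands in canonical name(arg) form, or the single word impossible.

key: running spin(left) before straight(2) would end elsewhere — order is forced
start: x=-2 y=2 heading=down
[1] after straight(2): x=-2 y=0 heading=down
[2] after spin(left): x=-2 y=0 heading=right
all 16 alternatives checked — unique.

straight(2), spin(left)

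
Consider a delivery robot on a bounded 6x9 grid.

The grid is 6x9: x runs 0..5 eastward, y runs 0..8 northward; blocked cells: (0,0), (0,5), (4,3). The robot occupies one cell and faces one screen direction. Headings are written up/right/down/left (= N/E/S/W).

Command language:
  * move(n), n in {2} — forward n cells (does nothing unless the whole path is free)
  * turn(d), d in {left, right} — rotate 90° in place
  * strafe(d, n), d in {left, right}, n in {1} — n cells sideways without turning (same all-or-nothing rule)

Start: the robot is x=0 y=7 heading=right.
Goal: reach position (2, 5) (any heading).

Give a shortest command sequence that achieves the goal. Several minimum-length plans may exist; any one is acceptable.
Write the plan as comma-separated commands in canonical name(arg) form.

strafe(right, 1), move(2), strafe(right, 1)

t0: x=0 y=7 heading=right
[1] after strafe(right, 1): x=0 y=6 heading=right
[2] after move(2): x=2 y=6 heading=right
[3] after strafe(right, 1): x=2 y=5 heading=right
minimal: 3 command(s), checked below 3.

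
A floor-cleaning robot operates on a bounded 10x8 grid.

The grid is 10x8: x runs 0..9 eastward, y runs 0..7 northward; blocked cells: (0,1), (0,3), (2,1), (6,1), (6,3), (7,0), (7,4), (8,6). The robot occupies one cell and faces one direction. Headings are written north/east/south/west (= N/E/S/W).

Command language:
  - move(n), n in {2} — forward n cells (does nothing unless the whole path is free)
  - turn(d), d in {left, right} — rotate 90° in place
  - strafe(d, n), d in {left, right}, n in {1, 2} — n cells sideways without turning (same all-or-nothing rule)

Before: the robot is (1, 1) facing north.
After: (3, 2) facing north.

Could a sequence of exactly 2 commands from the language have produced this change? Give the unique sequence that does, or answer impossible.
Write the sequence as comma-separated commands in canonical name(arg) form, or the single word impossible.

every 2-command combo misses the target.

impossible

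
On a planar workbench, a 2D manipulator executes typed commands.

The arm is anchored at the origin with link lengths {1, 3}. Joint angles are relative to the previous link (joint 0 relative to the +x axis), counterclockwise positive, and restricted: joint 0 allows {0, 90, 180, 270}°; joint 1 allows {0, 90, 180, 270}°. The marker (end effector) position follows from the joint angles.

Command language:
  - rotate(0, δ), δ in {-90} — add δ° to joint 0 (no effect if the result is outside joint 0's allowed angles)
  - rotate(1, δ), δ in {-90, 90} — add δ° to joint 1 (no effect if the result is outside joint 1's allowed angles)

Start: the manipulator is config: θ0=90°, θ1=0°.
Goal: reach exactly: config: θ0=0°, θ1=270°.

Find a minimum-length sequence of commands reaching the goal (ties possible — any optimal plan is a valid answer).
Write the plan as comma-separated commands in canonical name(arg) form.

from: config: θ0=90°, θ1=0°
t=1 rotate(1, -90) ⇒ config: θ0=90°, θ1=270°
t=2 rotate(0, -90) ⇒ config: θ0=0°, θ1=270°
nothing shorter than 2 reaches the goal.

rotate(1, -90), rotate(0, -90)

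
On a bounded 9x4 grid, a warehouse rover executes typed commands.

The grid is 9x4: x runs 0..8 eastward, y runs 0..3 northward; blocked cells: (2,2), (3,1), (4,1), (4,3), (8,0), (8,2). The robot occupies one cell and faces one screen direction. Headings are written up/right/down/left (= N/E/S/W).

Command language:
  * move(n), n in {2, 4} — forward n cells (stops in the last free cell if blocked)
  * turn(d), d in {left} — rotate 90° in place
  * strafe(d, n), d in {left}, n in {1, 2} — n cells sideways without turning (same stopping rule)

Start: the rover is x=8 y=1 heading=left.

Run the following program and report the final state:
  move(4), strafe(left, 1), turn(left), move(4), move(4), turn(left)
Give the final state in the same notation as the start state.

begin: x=8 y=1 heading=left
step 1 (move(4)): x=5 y=1 heading=left
step 2 (strafe(left, 1)): x=5 y=0 heading=left
step 3 (turn(left)): x=5 y=0 heading=down
step 4 (move(4)): x=5 y=0 heading=down
step 5 (move(4)): x=5 y=0 heading=down
step 6 (turn(left)): x=5 y=0 heading=right

x=5 y=0 heading=right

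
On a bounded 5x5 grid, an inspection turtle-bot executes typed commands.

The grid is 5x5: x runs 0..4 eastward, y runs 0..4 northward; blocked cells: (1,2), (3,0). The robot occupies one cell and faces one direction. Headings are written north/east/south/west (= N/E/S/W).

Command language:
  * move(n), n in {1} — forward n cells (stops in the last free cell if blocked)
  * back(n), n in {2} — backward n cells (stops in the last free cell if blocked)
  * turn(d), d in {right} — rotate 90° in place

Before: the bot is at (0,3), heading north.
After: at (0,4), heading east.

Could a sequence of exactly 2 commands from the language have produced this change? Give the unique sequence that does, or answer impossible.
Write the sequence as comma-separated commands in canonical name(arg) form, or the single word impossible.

move(1), turn(right)

key: running turn(right) before move(1) would end elsewhere — order is forced
from: at (0,3), heading north
step 1 (move(1)): at (0,4), heading north
step 2 (turn(right)): at (0,4), heading east
no rival 2-sequence matches.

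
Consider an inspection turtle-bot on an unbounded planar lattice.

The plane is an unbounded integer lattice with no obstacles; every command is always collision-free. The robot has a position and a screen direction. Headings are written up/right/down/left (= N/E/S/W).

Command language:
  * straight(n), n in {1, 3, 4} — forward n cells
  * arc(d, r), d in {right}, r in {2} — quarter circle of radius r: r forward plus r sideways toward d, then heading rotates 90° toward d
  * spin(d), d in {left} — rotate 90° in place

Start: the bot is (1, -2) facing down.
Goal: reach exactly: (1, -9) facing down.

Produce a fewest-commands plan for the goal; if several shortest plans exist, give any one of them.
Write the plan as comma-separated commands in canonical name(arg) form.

t0: (1, -2) facing down
step 1 (straight(4)): (1, -6) facing down
step 2 (straight(3)): (1, -9) facing down
shorter routes all fall short; 2 is best.

straight(4), straight(3)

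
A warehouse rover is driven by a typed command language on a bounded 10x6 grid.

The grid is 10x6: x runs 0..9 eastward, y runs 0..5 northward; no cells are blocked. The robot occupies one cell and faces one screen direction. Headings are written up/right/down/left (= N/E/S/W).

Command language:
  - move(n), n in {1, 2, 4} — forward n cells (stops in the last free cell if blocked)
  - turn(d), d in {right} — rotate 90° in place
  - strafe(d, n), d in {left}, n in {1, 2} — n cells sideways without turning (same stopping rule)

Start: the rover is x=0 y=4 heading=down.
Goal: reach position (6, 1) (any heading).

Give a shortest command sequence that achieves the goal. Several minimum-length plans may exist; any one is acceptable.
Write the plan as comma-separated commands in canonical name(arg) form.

t0: x=0 y=4 heading=down
[1] after move(2): x=0 y=2 heading=down
[2] after strafe(left, 2): x=2 y=2 heading=down
[3] after strafe(left, 2): x=4 y=2 heading=down
[4] after strafe(left, 2): x=6 y=2 heading=down
[5] after move(1): x=6 y=1 heading=down
shorter routes all fall short; 5 is best.

move(2), strafe(left, 2), strafe(left, 2), strafe(left, 2), move(1)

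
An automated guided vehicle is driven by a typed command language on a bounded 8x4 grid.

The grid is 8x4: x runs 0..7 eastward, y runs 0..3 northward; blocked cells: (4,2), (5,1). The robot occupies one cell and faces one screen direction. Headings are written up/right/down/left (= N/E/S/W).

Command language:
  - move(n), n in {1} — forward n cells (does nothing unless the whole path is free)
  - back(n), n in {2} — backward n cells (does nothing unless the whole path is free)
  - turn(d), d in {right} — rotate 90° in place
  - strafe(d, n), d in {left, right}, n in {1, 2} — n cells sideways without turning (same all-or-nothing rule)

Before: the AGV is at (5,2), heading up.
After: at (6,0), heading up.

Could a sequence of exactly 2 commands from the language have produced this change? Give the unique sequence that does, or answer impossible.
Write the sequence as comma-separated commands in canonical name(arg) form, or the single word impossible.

key: running back(2) before strafe(right, 1) would end elsewhere — order is forced
initial: at (5,2), heading up
step 1 (strafe(right, 1)): at (6,2), heading up
step 2 (back(2)): at (6,0), heading up
no other 2-command option fits: unique.

strafe(right, 1), back(2)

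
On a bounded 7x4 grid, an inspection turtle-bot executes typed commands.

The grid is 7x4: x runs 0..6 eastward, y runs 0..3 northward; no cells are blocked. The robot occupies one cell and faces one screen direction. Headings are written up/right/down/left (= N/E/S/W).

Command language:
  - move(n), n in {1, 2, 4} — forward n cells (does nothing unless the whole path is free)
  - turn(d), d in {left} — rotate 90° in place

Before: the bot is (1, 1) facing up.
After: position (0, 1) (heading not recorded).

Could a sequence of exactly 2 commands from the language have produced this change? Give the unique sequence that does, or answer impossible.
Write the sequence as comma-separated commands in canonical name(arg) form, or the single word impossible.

key: order matters: swapping turn(left) and move(1) lands elsewhere
start: (1, 1) facing up
1. turn(left) → (1, 1) facing left
2. move(1) → (0, 1) facing left
uniquely the one of 16 2-step routes that fits.

turn(left), move(1)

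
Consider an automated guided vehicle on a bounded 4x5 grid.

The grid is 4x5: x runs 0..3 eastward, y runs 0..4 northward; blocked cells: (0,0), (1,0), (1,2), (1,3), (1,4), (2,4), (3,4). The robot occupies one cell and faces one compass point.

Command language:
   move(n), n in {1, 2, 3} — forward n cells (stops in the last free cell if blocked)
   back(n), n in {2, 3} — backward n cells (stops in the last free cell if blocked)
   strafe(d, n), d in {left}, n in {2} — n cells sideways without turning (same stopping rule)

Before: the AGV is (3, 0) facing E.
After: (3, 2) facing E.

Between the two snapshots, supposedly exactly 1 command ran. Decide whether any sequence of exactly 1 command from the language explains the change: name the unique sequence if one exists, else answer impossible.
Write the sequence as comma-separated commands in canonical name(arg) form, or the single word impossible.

key: still facing E — the one step turns nothing
t0: (3, 0) facing E
step 1 (strafe(left, 2)): (3, 2) facing E
no rival 1-sequence matches.

strafe(left, 2)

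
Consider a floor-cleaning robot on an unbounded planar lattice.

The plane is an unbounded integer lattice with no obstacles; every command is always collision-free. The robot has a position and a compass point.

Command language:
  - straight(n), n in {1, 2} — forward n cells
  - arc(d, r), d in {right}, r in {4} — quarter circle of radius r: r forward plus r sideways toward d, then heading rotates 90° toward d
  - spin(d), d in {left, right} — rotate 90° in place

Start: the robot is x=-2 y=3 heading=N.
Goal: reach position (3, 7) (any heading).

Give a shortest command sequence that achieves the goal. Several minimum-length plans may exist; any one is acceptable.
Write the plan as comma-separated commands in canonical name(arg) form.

arc(right, 4), straight(1)

begin: x=-2 y=3 heading=N
step 1 (arc(right, 4)): x=2 y=7 heading=E
step 2 (straight(1)): x=3 y=7 heading=E
no 1-step plan works, so 2 is optimal.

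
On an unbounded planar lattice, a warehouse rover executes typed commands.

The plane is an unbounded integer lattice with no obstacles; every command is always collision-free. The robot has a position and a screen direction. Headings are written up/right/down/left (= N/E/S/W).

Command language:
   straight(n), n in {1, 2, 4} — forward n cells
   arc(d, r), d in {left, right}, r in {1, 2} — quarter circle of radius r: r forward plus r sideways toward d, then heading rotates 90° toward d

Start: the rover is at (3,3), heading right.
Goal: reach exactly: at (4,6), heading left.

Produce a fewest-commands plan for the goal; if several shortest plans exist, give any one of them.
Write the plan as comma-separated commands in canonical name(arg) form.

from: at (3,3), heading right
t=1 arc(left, 2) ⇒ at (5,5), heading up
t=2 arc(left, 1) ⇒ at (4,6), heading left
nothing shorter than 2 reaches the goal.

arc(left, 2), arc(left, 1)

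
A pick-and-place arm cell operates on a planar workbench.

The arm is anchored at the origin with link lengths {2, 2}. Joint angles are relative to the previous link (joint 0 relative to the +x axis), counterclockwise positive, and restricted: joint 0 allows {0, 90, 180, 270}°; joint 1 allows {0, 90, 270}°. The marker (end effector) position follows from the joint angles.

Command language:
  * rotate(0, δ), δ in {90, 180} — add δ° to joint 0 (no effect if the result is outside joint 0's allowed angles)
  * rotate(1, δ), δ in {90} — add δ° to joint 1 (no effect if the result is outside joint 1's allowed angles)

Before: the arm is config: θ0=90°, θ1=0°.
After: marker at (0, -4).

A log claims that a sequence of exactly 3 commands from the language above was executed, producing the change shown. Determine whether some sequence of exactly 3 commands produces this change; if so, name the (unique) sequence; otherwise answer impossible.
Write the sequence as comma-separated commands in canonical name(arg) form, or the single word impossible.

rotate(0, 180), rotate(0, 180), rotate(0, 180)

start: config: θ0=90°, θ1=0°
step 1 (rotate(0, 180)): config: θ0=270°, θ1=0°
step 2 (rotate(0, 180)): config: θ0=90°, θ1=0°
step 3 (rotate(0, 180)): config: θ0=270°, θ1=0°
no rival 3-sequence matches.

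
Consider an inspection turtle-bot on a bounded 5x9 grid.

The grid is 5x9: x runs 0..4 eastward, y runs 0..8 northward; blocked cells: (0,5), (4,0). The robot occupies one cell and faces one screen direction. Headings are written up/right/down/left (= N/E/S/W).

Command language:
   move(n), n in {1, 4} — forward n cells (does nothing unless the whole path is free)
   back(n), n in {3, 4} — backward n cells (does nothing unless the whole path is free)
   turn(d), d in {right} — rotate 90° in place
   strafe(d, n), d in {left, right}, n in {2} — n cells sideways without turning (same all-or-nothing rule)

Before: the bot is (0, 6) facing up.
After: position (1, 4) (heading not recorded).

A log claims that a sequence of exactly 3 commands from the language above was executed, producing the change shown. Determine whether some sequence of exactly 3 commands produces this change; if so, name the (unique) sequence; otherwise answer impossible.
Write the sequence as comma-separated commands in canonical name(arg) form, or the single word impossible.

turn(right), move(1), strafe(right, 2)

key: running strafe(right, 2) before turn(right) would end elsewhere — order is forced
from: (0, 6) facing up
step 1 (turn(right)): (0, 6) facing right
step 2 (move(1)): (1, 6) facing right
step 3 (strafe(right, 2)): (1, 4) facing right
uniquely the one of 343 3-step routes that fits.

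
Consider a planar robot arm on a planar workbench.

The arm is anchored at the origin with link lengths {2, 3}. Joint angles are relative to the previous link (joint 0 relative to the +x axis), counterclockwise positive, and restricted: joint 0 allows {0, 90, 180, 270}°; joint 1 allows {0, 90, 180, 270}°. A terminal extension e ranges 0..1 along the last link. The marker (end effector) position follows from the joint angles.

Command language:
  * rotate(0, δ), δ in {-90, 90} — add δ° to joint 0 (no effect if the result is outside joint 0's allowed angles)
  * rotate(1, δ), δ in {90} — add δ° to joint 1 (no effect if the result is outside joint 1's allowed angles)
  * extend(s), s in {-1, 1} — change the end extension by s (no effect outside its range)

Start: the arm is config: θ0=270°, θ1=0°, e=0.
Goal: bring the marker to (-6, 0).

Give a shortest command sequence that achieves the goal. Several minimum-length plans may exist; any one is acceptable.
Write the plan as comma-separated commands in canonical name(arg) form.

initial: config: θ0=270°, θ1=0°, e=0
step 1 (rotate(0, -90)): config: θ0=180°, θ1=0°, e=0
step 2 (extend(1)): config: θ0=180°, θ1=0°, e=1
nothing shorter than 2 reaches the goal.

rotate(0, -90), extend(1)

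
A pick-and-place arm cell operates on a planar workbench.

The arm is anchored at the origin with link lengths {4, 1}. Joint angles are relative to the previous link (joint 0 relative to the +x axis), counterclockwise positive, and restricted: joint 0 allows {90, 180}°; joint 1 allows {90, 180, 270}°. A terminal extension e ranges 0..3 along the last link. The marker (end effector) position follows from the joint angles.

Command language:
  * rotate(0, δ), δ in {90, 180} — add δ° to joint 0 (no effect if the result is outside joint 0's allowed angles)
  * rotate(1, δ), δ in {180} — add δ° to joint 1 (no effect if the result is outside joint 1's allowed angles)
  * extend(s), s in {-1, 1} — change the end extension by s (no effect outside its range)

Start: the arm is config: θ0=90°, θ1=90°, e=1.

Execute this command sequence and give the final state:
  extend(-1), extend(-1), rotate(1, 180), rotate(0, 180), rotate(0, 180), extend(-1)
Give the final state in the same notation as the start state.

begin: config: θ0=90°, θ1=90°, e=1
step 1 (extend(-1)): config: θ0=90°, θ1=90°, e=0
step 2 (extend(-1)): config: θ0=90°, θ1=90°, e=0
step 3 (rotate(1, 180)): config: θ0=90°, θ1=270°, e=0
step 4 (rotate(0, 180)): config: θ0=90°, θ1=270°, e=0
step 5 (rotate(0, 180)): config: θ0=90°, θ1=270°, e=0
step 6 (extend(-1)): config: θ0=90°, θ1=270°, e=0

config: θ0=90°, θ1=270°, e=0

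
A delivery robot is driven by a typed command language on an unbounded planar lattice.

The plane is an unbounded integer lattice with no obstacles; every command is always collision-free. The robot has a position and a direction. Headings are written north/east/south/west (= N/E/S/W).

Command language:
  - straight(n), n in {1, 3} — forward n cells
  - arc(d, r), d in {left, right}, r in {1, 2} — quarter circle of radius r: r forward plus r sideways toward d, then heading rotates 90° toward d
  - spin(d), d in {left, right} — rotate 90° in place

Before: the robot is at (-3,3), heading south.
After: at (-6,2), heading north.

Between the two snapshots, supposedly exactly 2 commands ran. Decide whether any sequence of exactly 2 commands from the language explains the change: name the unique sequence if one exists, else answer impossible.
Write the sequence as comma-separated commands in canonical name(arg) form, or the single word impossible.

arc(right, 2), arc(right, 1)

key: order matters: swapping arc(right, 2) and arc(right, 1) lands elsewhere
begin: at (-3,3), heading south
t=1 arc(right, 2) ⇒ at (-5,1), heading west
t=2 arc(right, 1) ⇒ at (-6,2), heading north
no other 2-command option fits: unique.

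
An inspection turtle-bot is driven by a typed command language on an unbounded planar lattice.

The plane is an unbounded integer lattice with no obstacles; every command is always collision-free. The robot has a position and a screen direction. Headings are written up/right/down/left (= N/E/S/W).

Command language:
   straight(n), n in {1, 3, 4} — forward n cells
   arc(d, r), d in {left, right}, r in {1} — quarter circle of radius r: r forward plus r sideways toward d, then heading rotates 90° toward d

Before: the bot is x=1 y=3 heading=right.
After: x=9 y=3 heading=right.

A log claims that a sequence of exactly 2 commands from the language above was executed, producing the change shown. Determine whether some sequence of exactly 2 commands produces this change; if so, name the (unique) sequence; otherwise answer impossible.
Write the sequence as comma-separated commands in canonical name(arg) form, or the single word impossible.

straight(4), straight(4)

key: heading stays E — no command in the sequence turns
initial: x=1 y=3 heading=right
t=1 straight(4) ⇒ x=5 y=3 heading=right
t=2 straight(4) ⇒ x=9 y=3 heading=right
uniquely the one of 25 2-step routes that fits.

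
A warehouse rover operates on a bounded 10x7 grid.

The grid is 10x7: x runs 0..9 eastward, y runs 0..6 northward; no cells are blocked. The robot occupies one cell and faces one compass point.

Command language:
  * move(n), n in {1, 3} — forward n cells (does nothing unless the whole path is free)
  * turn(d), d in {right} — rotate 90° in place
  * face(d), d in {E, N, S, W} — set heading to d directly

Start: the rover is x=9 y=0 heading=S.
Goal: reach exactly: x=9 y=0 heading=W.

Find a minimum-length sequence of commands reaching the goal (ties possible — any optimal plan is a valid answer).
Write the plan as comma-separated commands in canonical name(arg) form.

face(W)

start: x=9 y=0 heading=S
1. face(W) → x=9 y=0 heading=W
shorter routes all fall short; 1 is best.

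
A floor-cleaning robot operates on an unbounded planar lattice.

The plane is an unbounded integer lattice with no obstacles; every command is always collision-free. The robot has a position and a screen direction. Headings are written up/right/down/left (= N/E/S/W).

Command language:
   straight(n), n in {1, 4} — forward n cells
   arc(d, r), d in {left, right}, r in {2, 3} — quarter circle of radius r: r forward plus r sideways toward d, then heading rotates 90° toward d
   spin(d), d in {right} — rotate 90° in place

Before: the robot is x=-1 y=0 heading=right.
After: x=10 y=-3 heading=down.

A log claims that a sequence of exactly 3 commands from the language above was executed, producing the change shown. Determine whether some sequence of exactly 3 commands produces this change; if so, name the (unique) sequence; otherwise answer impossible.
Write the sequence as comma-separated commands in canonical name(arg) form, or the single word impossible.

straight(4), straight(4), arc(right, 3)

key: position moved to (10,-3) AND the heading swung to S — translation plus rotation needed
begin: x=-1 y=0 heading=right
1. straight(4) → x=3 y=0 heading=right
2. straight(4) → x=7 y=0 heading=right
3. arc(right, 3) → x=10 y=-3 heading=down
no other 3-command option fits: unique.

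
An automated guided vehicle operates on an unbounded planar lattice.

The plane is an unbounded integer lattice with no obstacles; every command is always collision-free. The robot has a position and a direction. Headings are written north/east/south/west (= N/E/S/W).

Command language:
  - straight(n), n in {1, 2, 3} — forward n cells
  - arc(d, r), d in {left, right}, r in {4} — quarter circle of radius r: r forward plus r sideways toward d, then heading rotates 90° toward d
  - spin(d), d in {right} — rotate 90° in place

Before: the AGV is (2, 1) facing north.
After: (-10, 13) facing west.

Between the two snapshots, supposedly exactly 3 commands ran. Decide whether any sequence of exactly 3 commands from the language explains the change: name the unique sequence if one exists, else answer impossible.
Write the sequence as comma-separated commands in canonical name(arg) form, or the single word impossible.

arc(left, 4), arc(right, 4), arc(left, 4)

key: position moved to (-10,13) AND the heading swung to W — translation plus rotation needed
begin: (2, 1) facing north
step 1 (arc(left, 4)): (-2, 5) facing west
step 2 (arc(right, 4)): (-6, 9) facing north
step 3 (arc(left, 4)): (-10, 13) facing west
all 216 alternatives checked — unique.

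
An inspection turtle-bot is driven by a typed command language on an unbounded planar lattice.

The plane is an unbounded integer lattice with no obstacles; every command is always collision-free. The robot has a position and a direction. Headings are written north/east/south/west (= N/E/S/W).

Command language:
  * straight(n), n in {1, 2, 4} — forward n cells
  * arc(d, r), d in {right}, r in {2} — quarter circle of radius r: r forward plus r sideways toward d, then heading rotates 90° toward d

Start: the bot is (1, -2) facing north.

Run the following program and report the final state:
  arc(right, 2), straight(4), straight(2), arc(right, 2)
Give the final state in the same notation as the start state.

(11, -2) facing south

initial: (1, -2) facing north
[1] after arc(right, 2): (3, 0) facing east
[2] after straight(4): (7, 0) facing east
[3] after straight(2): (9, 0) facing east
[4] after arc(right, 2): (11, -2) facing south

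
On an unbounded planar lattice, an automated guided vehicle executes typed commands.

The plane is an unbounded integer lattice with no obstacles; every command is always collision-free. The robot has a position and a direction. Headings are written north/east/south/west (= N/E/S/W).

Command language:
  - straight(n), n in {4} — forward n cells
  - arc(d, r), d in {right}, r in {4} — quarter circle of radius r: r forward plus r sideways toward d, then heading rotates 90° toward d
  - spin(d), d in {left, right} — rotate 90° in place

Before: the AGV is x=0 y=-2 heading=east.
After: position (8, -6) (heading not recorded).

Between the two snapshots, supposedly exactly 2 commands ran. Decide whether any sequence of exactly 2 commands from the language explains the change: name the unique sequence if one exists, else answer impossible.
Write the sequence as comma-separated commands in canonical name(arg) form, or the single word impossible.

key: running arc(right, 4) before straight(4) would end elsewhere — order is forced
t0: x=0 y=-2 heading=east
t=1 straight(4) ⇒ x=4 y=-2 heading=east
t=2 arc(right, 4) ⇒ x=8 y=-6 heading=south
no other 2-command option fits: unique.

straight(4), arc(right, 4)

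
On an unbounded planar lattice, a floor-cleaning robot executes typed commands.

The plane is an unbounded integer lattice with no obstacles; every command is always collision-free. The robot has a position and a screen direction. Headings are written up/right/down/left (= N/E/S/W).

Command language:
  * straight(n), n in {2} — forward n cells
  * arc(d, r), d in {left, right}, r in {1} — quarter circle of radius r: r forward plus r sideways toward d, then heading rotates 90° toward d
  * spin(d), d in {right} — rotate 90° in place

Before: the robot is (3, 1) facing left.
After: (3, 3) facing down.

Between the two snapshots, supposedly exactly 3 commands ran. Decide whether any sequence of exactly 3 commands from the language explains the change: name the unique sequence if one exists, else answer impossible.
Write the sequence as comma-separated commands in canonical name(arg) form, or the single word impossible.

arc(right, 1), arc(right, 1), spin(right)

key: cell and facing (now S) both changed — the 3 commands mix motion and turning
start: (3, 1) facing left
t=1 arc(right, 1) ⇒ (2, 2) facing up
t=2 arc(right, 1) ⇒ (3, 3) facing right
t=3 spin(right) ⇒ (3, 3) facing down
no rival 3-sequence matches.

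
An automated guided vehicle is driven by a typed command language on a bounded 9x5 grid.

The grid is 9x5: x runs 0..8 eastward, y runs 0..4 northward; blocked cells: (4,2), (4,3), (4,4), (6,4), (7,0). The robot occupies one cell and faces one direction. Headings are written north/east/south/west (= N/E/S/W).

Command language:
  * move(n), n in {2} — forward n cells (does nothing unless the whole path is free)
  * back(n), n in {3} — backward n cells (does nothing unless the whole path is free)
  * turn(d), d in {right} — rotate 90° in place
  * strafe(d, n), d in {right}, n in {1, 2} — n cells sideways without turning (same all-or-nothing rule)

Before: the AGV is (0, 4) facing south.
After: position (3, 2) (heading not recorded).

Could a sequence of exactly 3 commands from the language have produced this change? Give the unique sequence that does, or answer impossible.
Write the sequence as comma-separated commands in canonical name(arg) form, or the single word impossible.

move(2), turn(right), back(3)

key: order matters: swapping move(2) and back(3) lands elsewhere
start: (0, 4) facing south
1. move(2) → (0, 2) facing south
2. turn(right) → (0, 2) facing west
3. back(3) → (3, 2) facing west
uniquely the one of 125 3-step routes that fits.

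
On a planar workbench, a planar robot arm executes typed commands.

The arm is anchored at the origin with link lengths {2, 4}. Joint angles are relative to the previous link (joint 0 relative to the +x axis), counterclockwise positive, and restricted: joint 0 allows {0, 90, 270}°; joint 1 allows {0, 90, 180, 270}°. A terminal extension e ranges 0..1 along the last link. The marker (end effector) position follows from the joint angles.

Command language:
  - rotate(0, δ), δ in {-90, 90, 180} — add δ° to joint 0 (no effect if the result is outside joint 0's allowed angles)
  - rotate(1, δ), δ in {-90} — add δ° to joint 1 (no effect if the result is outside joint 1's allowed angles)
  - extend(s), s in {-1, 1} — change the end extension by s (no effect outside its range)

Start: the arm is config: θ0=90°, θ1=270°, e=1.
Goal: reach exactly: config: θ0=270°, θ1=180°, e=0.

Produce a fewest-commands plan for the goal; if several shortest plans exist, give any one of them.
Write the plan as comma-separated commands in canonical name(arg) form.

t0: config: θ0=90°, θ1=270°, e=1
step 1 (rotate(1, -90)): config: θ0=90°, θ1=180°, e=1
step 2 (rotate(0, 180)): config: θ0=270°, θ1=180°, e=1
step 3 (extend(-1)): config: θ0=270°, θ1=180°, e=0
nothing shorter than 3 reaches the goal.

rotate(1, -90), rotate(0, 180), extend(-1)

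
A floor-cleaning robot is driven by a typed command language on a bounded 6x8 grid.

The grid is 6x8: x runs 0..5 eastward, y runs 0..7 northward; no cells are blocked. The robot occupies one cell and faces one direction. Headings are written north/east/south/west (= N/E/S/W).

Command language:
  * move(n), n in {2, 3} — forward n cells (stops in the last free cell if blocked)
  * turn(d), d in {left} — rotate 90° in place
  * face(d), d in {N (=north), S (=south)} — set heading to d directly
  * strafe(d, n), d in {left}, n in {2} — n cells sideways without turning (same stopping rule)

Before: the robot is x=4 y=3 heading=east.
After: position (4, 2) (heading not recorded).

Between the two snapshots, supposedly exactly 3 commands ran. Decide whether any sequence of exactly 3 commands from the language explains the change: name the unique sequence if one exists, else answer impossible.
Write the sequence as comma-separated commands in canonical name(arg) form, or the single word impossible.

strafe(left, 2), face(S), move(3)

key: order matters: swapping strafe(left, 2) and move(3) lands elsewhere
initial: x=4 y=3 heading=east
1. strafe(left, 2) → x=4 y=5 heading=east
2. face(S) → x=4 y=5 heading=south
3. move(3) → x=4 y=2 heading=south
no rival 3-sequence matches.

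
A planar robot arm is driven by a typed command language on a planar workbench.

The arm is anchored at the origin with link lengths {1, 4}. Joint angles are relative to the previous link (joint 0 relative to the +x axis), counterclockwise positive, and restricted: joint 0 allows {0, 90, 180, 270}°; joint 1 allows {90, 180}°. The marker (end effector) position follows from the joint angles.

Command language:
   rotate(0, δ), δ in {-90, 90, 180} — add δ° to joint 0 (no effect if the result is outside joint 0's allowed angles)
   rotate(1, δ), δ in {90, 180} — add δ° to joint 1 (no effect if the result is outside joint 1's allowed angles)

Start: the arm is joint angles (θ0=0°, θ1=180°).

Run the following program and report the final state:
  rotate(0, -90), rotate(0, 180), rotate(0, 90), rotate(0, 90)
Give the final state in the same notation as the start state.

start: joint angles (θ0=0°, θ1=180°)
[1] after rotate(0, -90): joint angles (θ0=270°, θ1=180°)
[2] after rotate(0, 180): joint angles (θ0=90°, θ1=180°)
[3] after rotate(0, 90): joint angles (θ0=180°, θ1=180°)
[4] after rotate(0, 90): joint angles (θ0=270°, θ1=180°)

joint angles (θ0=270°, θ1=180°)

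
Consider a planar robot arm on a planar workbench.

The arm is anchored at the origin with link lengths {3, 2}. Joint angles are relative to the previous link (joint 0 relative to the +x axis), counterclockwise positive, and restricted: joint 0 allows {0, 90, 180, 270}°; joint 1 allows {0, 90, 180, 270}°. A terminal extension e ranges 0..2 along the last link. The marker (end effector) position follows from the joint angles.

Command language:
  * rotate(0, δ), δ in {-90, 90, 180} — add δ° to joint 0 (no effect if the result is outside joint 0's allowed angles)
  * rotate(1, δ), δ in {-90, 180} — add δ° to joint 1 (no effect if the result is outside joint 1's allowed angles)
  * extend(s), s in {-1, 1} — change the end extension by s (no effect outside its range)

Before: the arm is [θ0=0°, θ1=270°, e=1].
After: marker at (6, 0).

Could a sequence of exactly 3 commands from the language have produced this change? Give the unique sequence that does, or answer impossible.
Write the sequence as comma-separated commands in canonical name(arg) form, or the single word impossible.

t0: [θ0=0°, θ1=270°, e=1]
1. rotate(1, -90) → [θ0=0°, θ1=180°, e=1]
2. rotate(1, -90) → [θ0=0°, θ1=90°, e=1]
3. rotate(1, -90) → [θ0=0°, θ1=0°, e=1]
no rival 3-sequence matches.

rotate(1, -90), rotate(1, -90), rotate(1, -90)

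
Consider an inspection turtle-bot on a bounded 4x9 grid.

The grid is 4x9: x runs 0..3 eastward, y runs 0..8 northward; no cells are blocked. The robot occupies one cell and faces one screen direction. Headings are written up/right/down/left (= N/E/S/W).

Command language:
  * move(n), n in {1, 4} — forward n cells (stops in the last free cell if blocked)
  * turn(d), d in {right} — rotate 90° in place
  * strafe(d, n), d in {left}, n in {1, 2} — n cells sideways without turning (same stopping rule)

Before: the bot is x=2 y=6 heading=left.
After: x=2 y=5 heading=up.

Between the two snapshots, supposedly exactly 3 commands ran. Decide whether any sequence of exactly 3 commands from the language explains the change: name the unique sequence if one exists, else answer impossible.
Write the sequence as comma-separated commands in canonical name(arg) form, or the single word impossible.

key: order matters: swapping strafe(left, 2) and move(1) lands elsewhere
start: x=2 y=6 heading=left
[1] after strafe(left, 2): x=2 y=4 heading=left
[2] after turn(right): x=2 y=4 heading=up
[3] after move(1): x=2 y=5 heading=up
all 125 alternatives checked — unique.

strafe(left, 2), turn(right), move(1)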